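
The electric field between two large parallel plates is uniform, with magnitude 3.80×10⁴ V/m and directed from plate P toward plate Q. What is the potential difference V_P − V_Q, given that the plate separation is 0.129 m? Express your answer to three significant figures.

In a uniform field, potential decreases in the direction of E: ΔV = −E·d for a displacement d parallel to E.
Going from Q to P is a displacement of 0.129 m opposite to the field, so V_P − V_Q = +Ed = 4900 V.

4900 V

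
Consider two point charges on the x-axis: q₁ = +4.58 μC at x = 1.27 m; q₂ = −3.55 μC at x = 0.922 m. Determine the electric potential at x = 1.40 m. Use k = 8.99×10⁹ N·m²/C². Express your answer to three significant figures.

2.50×10⁵ V

Electric potential is a scalar, so the contributions from each charge add algebraically: V = Σ kqᵢ/rᵢ.
Distances from the field point to each charge: r₁ = 0.130 m, r₂ = 0.478 m.
V = k[(4.58×10⁻⁶)/(0.130) + (-3.55×10⁻⁶)/(0.478)] = 2.50×10⁵ V.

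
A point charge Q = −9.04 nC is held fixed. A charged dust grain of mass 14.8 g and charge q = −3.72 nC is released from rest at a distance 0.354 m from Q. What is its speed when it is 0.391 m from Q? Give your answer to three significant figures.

Only the electrostatic force acts, so mechanical energy is conserved: ½mv² = U₁ − U₂ = kQq(1/r₁ − 1/r₂).
U₁ − U₂ = (8.99×10⁹ N·m²/C²)(-9.04×10⁻⁹ C)(-3.72×10⁻⁹ C)(1/0.354 − 1/0.391) = 8.08×10⁻⁸ J.
v = √(2·8.08×10⁻⁸/0.0148) = 3.30×10⁻³ m/s.

3.30×10⁻³ m/s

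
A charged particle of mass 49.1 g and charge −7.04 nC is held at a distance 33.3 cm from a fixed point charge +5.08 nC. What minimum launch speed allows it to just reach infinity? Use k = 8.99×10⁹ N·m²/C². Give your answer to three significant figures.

To just escape, total mechanical energy must reach zero at infinity: ½mv²_min + U = 0, so ½mv²_min = −U = |kQq|/r.
|U| = |kQq|/r = (8.99×10⁹ N·m²/C²)(5.08×10⁻⁹)(7.04×10⁻⁹)/(0.333) = 9.65×10⁻⁷ J.
v_min = √(2|U|/m) = √(2·9.65×10⁻⁷/0.0491) = 6.27×10⁻³ m/s.

6.27×10⁻³ m/s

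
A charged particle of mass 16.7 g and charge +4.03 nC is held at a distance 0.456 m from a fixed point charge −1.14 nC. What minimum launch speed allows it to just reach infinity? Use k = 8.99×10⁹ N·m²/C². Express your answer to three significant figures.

3.29×10⁻³ m/s

To just escape, total mechanical energy must reach zero at infinity: ½mv²_min + U = 0, so ½mv²_min = −U = |kQq|/r.
|U| = |kQq|/r = (8.99×10⁹ N·m²/C²)(1.14×10⁻⁹)(4.03×10⁻⁹)/(0.456) = 9.06×10⁻⁸ J.
v_min = √(2|U|/m) = √(2·9.06×10⁻⁸/0.0167) = 3.29×10⁻³ m/s.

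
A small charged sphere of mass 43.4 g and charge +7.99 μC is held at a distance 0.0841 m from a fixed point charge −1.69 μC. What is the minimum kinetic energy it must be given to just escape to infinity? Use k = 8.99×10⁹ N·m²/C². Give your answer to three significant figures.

To just escape, total mechanical energy must reach zero at infinity: ½mv²_min + U = 0, so ½mv²_min = −U = |kQq|/r.
|U| = |kQq|/r = (8.99×10⁹ N·m²/C²)(1.69×10⁻⁶)(7.99×10⁻⁶)/(0.0841) = 1.44 J.

1.44 J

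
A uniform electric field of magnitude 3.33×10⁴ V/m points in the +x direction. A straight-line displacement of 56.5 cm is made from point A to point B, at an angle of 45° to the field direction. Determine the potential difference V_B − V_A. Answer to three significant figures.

-1.33×10⁴ V

Only the component of displacement along E changes the potential: ΔV = −E·d·cosθ.
ΔV = −(3.33×10⁴ V/m)(0.565 m)cos45° = -1.33×10⁴ V.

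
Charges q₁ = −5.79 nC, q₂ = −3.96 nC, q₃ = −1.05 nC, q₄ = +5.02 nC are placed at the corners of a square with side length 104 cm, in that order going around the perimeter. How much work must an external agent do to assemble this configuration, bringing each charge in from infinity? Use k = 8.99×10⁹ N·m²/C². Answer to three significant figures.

The assembly work is the sum of pairwise potential energies, U = Σ_{i<j} kqᵢqⱼ/rᵢⱼ.
The four side pairs have separation 1.04 m and the two diagonal pairs 1.47 m.
Summing all 6 pair terms gives U = -1.47×10⁻⁷ J.

-1.47×10⁻⁷ J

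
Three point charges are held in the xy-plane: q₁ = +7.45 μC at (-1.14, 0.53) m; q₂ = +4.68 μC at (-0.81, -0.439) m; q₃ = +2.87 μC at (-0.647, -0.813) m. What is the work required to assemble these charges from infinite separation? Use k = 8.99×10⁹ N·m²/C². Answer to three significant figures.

0.737 J

The assembly work is the sum of pairwise potential energies, U = Σ_{i<j} kqᵢqⱼ/rᵢⱼ.
Pair separations: r₁₂ = 1.02 m, r₁₃ = 1.43 m, r₂₃ = 0.408 m.
U = (0.306) + (0.134) + (0.296) = 0.737 J.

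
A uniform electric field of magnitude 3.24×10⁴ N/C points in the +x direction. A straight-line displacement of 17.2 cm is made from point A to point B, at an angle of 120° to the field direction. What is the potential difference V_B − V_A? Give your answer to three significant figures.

2790 V

Only the component of displacement along E changes the potential: ΔV = −E·d·cosθ.
ΔV = −(3.24×10⁴ V/m)(0.172 m)cos120° = 2790 V.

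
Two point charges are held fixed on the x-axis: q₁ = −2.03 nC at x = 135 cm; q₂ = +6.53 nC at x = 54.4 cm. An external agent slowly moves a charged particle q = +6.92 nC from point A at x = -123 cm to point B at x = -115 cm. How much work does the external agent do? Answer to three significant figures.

For quasistatic motion the external work equals the change in potential energy: W_ext = qΔV = q(V_B − V_A).
At A: distances to the source charges are 2.58 m, 1.77 m; V_A = Σ kqᵢ/rᵢ = 26.0 V.
At B: distances to the source charges are 2.50 m, 1.69 m; V_B = Σ kqᵢ/rᵢ = 27.4 V.
ΔV = V_B − V_A = 1.34 V.
W_ext = qΔV = (6.92×10⁻⁹ C)(1.34 V) = 9.25×10⁻⁹ J.

9.25×10⁻⁹ J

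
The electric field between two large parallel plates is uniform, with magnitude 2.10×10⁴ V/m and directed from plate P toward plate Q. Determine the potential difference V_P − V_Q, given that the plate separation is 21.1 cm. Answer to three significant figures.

In a uniform field, potential decreases in the direction of E: ΔV = −E·d for a displacement d parallel to E.
Going from Q to P is a displacement of 21.1 cm opposite to the field, so V_P − V_Q = +Ed = 4430 V.

4430 V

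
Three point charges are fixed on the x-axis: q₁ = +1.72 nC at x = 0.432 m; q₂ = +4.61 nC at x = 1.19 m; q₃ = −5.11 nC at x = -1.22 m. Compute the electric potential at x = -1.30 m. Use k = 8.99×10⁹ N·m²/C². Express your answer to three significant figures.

-549 V

The total potential is the scalar sum of each charge's contribution, V = Σ kqᵢ/rᵢ.
Distances from the field point to each charge: r₁ = 1.73 m, r₂ = 2.49 m, r₃ = 0.0800 m.
V = k[(1.72×10⁻⁹)/(1.73) + (4.61×10⁻⁹)/(2.49) + (-5.11×10⁻⁹)/(0.0800)] = -549 V.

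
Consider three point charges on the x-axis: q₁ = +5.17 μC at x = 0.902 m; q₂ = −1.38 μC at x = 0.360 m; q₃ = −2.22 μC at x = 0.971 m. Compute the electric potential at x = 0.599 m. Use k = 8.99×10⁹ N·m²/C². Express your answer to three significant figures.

4.78×10⁴ V

The total potential is the scalar sum of each charge's contribution, V = Σ kqᵢ/rᵢ.
Distances from the field point to each charge: r₁ = 0.303 m, r₂ = 0.239 m, r₃ = 0.372 m.
V = k[(5.17×10⁻⁶)/(0.303) + (-1.38×10⁻⁶)/(0.239) + (-2.22×10⁻⁶)/(0.372)] = 4.78×10⁴ V.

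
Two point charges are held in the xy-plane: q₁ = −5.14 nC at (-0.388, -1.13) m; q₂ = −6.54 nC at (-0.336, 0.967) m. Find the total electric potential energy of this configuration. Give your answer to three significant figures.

The assembly work is the sum of pairwise potential energies, U = Σ_{i<j} kqᵢqⱼ/rᵢⱼ.
Pair separations: r₁₂ = 2.10 m.
U = (1.44×10⁻⁷) = 1.44×10⁻⁷ J.

1.44×10⁻⁷ J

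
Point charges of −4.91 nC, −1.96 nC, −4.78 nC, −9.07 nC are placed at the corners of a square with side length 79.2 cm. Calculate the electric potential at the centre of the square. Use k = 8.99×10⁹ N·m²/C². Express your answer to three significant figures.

Electric potential is a scalar, so the contributions from each charge add algebraically: V = Σ kqᵢ/rᵢ.
The distance from each corner to the centre is a√2/2 = 0.560 m.
V = k[(-4.91×10⁻⁹)/(0.560) + (-1.96×10⁻⁹)/(0.560) + (-4.78×10⁻⁹)/(0.560) + (-9.07×10⁻⁹)/(0.560)] = -333 V.

-333 V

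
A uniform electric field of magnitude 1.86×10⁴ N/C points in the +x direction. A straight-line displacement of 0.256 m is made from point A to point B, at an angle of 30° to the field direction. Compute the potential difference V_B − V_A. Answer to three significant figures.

-4120 V

Only the component of displacement along E changes the potential: ΔV = −E·d·cosθ.
ΔV = −(1.86×10⁴ V/m)(0.256 m)cos30° = -4120 V.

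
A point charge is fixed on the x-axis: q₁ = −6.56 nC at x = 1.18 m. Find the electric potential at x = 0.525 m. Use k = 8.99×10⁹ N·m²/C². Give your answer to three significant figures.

Electric potential is a scalar, so the contributions from each charge add algebraically: V = Σ kqᵢ/rᵢ.
V = k[(-6.56×10⁻⁹)/(0.655)] = -90.0 V.

-90.0 V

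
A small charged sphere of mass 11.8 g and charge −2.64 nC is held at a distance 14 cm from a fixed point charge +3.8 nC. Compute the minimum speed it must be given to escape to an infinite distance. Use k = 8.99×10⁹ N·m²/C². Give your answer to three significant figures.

0.0104 m/s

To just escape, total mechanical energy must reach zero at infinity: ½mv²_min + U = 0, so ½mv²_min = −U = |kQq|/r.
|U| = |kQq|/r = (8.99×10⁹ N·m²/C²)(3.80×10⁻⁹)(2.64×10⁻⁹)/(0.140) = 6.44×10⁻⁷ J.
v_min = √(2|U|/m) = √(2·6.44×10⁻⁷/0.0118) = 0.0104 m/s.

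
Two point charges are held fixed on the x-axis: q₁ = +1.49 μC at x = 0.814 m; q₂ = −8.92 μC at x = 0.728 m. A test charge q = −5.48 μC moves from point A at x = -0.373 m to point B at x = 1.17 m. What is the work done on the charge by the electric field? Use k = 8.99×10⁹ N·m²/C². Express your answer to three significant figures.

-0.451 J

The work done by the electric force is W_field = −ΔU = −q(V_B − V_A) = q(V_A − V_B).
At A: distances to the source charges are 1.19 m, 1.10 m; V_A = Σ kqᵢ/rᵢ = -6.15×10⁴ V.
At B: distances to the source charges are 0.356 m, 0.442 m; V_B = Σ kqᵢ/rᵢ = -1.44×10⁵ V.
ΔV = V_B − V_A = -8.23×10⁴ V.
W_field = −qΔV = −(-5.48×10⁻⁶ C)(-8.23×10⁴ V) = -0.451 J.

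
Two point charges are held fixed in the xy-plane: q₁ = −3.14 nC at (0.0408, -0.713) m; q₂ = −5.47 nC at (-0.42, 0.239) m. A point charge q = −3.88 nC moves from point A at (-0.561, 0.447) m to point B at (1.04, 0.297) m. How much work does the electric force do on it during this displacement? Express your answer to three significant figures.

The work done by the electric force is W_field = −ΔU = −q(V_B − V_A) = q(V_A − V_B).
At A: distances to the source charges are 1.31 m, 0.251 m; V_A = Σ kqᵢ/rᵢ = -217 V.
At B: distances to the source charges are 1.42 m, 1.46 m; V_B = Σ kqᵢ/rᵢ = -53.5 V.
ΔV = V_B − V_A = 164 V.
W_field = −qΔV = −(-3.88×10⁻⁹ C)(164 V) = 6.35×10⁻⁷ J.

6.35×10⁻⁷ J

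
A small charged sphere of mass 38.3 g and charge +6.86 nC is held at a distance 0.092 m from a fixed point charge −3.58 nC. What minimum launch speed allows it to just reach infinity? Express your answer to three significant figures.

0.0112 m/s

To just escape, total mechanical energy must reach zero at infinity: ½mv²_min + U = 0, so ½mv²_min = −U = |kQq|/r.
|U| = |kQq|/r = (8.99×10⁹ N·m²/C²)(3.58×10⁻⁹)(6.86×10⁻⁹)/(0.0920) = 2.40×10⁻⁶ J.
v_min = √(2|U|/m) = √(2·2.40×10⁻⁶/0.0383) = 0.0112 m/s.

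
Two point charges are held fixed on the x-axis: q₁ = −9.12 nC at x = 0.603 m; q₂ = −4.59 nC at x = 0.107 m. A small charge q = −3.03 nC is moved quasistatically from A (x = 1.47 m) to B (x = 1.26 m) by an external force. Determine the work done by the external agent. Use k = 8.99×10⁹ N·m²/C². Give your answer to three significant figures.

For quasistatic motion the external work equals the change in potential energy: W_ext = qΔV = q(V_B − V_A).
At A: distances to the source charges are 0.867 m, 1.36 m; V_A = Σ kqᵢ/rᵢ = -125 V.
At B: distances to the source charges are 0.657 m, 1.15 m; V_B = Σ kqᵢ/rᵢ = -161 V.
ΔV = V_B − V_A = -35.7 V.
W_ext = qΔV = (-3.03×10⁻⁹ C)(-35.7 V) = 1.08×10⁻⁷ J.

1.08×10⁻⁷ J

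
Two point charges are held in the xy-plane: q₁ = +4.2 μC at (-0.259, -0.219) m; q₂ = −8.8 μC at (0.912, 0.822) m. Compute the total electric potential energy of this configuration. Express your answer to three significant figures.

-0.212 J

The work to assemble the configuration equals its total potential energy, U = Σ kqᵢqⱼ/rᵢⱼ over all pairs.
Pair separations: r₁₂ = 1.57 m.
U = (-0.212) = -0.212 J.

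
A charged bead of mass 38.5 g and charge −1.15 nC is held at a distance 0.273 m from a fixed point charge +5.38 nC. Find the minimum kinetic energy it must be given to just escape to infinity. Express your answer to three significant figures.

To just escape, total mechanical energy must reach zero at infinity: ½mv²_min + U = 0, so ½mv²_min = −U = |kQq|/r.
|U| = |kQq|/r = (8.99×10⁹ N·m²/C²)(5.38×10⁻⁹)(1.15×10⁻⁹)/(0.273) = 2.04×10⁻⁷ J.

2.04×10⁻⁷ J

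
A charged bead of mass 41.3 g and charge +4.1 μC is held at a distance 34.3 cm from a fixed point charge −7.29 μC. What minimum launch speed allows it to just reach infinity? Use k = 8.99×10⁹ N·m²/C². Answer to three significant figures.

To just escape, total mechanical energy must reach zero at infinity: ½mv²_min + U = 0, so ½mv²_min = −U = |kQq|/r.
|U| = |kQq|/r = (8.99×10⁹ N·m²/C²)(7.29×10⁻⁶)(4.10×10⁻⁶)/(0.343) = 0.783 J.
v_min = √(2|U|/m) = √(2·0.783/0.0413) = 6.16 m/s.

6.16 m/s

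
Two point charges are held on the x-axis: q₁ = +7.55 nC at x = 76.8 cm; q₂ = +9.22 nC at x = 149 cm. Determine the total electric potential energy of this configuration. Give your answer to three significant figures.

8.67×10⁻⁷ J

The work to assemble the configuration equals its total potential energy, U = Σ kqᵢqⱼ/rᵢⱼ over all pairs.
Pair separations: r₁₂ = 0.722 m.
U = (8.67×10⁻⁷) = 8.67×10⁻⁷ J.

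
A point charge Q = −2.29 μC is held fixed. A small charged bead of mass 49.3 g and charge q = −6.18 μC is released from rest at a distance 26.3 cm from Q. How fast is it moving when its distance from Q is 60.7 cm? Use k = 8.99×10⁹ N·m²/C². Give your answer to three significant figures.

3.33 m/s

Only the electrostatic force acts, so mechanical energy is conserved: ½mv² = U₁ − U₂ = kQq(1/r₁ − 1/r₂).
U₁ − U₂ = (8.99×10⁹ N·m²/C²)(-2.29×10⁻⁶ C)(-6.18×10⁻⁶ C)(1/0.263 − 1/0.607) = 0.274 J.
v = √(2·0.274/0.0493) = 3.33 m/s.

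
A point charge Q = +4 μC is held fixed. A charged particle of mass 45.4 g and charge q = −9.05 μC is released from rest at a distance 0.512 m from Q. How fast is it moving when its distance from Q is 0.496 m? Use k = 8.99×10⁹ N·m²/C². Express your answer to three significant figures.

0.950 m/s

Only the electrostatic force acts, so mechanical energy is conserved: ½mv² = U₁ − U₂ = kQq(1/r₁ − 1/r₂).
U₁ − U₂ = (8.99×10⁹ N·m²/C²)(4.00×10⁻⁶ C)(-9.05×10⁻⁶ C)(1/0.512 − 1/0.496) = 0.0205 J.
v = √(2·0.0205/0.0454) = 0.950 m/s.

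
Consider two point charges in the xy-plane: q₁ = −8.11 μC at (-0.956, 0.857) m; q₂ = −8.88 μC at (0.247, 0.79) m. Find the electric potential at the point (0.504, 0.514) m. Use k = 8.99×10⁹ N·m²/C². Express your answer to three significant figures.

-2.60×10⁵ V

The total potential is the scalar sum of each charge's contribution, V = Σ kqᵢ/rᵢ.
Distances from the field point to each charge: r₁ = 1.50 m, r₂ = 0.377 m.
V = k[(-8.11×10⁻⁶)/(1.50) + (-8.88×10⁻⁶)/(0.377)] = -2.60×10⁵ V.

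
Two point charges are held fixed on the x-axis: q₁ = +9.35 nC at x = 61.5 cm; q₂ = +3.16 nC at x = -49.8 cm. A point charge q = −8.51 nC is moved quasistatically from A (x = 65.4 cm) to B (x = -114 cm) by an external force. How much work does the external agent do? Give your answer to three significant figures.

1.78×10⁻⁵ J

For quasistatic motion the external work equals the change in potential energy: W_ext = qΔV = q(V_B − V_A).
At A: distances to the source charges are 0.0390 m, 1.15 m; V_A = Σ kqᵢ/rᵢ = 2180 V.
At B: distances to the source charges are 1.75 m, 0.642 m; V_B = Σ kqᵢ/rᵢ = 92.1 V.
ΔV = V_B − V_A = -2090 V.
W_ext = qΔV = (-8.51×10⁻⁹ C)(-2090 V) = 1.78×10⁻⁵ J.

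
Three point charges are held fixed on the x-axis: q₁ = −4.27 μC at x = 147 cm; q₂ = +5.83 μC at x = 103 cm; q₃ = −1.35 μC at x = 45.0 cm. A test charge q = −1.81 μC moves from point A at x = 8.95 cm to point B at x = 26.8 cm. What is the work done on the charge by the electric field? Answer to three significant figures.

The work done by the electric force is W_field = −ΔU = −q(V_B − V_A) = q(V_A − V_B).
At A: distances to the source charges are 1.38 m, 0.941 m, 0.361 m; V_A = Σ kqᵢ/rᵢ = -5750 V.
At B: distances to the source charges are 1.20 m, 0.762 m, 0.182 m; V_B = Σ kqᵢ/rᵢ = -2.98×10⁴ V.
ΔV = V_B − V_A = -2.41×10⁴ V.
W_field = −qΔV = −(-1.81×10⁻⁶ C)(-2.41×10⁴ V) = -0.0436 J.

-0.0436 J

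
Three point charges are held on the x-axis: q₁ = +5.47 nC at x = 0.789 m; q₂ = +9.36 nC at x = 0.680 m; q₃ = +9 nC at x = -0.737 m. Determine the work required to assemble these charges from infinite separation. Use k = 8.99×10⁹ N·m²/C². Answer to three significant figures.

5.05×10⁻⁶ J

The assembly work is the sum of pairwise potential energies, U = Σ_{i<j} kqᵢqⱼ/rᵢⱼ.
Pair separations: r₁₂ = 0.109 m, r₁₃ = 1.53 m, r₂₃ = 1.42 m.
U = (4.22×10⁻⁶) + (2.90×10⁻⁷) + (5.34×10⁻⁷) = 5.05×10⁻⁶ J.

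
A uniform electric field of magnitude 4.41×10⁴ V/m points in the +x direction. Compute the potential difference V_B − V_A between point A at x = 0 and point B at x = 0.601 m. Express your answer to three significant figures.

In a uniform field, potential decreases in the direction of E: V_B − V_A = −E·Δx.
V_B − V_A = −(4.41×10⁴ V/m)(0.601 m) = -2.65×10⁴ V.

-2.65×10⁴ V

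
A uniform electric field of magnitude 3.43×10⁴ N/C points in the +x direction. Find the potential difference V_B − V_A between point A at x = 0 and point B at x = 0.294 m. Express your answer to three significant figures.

In a uniform field, potential decreases in the direction of E: V_B − V_A = −E·Δx.
V_B − V_A = −(3.43×10⁴ V/m)(0.294 m) = -1.01×10⁴ V.

-1.01×10⁴ V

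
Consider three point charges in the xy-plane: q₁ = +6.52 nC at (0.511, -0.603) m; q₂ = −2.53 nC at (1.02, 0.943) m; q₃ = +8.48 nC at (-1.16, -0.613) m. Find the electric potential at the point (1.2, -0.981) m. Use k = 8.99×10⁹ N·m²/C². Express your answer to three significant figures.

Electric potential is a scalar, so the contributions from each charge add algebraically: V = Σ kqᵢ/rᵢ.
Distances from the field point to each charge: r₁ = 0.786 m, r₂ = 1.93 m, r₃ = 2.39 m.
V = k[(6.52×10⁻⁹)/(0.786) + (-2.53×10⁻⁹)/(1.93) + (8.48×10⁻⁹)/(2.39)] = 94.7 V.

94.7 V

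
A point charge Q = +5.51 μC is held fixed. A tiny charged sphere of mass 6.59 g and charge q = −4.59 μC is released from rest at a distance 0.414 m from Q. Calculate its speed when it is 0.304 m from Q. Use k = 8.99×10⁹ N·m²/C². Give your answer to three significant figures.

7.77 m/s

Only the electrostatic force acts, so mechanical energy is conserved: ½mv² = U₁ − U₂ = kQq(1/r₁ − 1/r₂).
U₁ − U₂ = (8.99×10⁹ N·m²/C²)(5.51×10⁻⁶ C)(-4.59×10⁻⁶ C)(1/0.414 − 1/0.304) = 0.199 J.
v = √(2·0.199/6.59×10⁻³) = 7.77 m/s.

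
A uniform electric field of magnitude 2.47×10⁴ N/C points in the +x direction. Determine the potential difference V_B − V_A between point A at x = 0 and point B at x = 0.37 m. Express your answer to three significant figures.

-9140 V

In a uniform field, potential decreases in the direction of E: V_B − V_A = −E·Δx.
V_B − V_A = −(2.47×10⁴ V/m)(0.370 m) = -9140 V.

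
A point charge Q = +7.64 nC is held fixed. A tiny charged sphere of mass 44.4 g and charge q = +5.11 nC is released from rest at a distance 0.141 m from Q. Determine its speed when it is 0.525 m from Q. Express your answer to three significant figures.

Only the electrostatic force acts, so mechanical energy is conserved: ½mv² = U₁ − U₂ = kQq(1/r₁ − 1/r₂).
U₁ − U₂ = (8.99×10⁹ N·m²/C²)(7.64×10⁻⁹ C)(5.11×10⁻⁹ C)(1/0.141 − 1/0.525) = 1.82×10⁻⁶ J.
v = √(2·1.82×10⁻⁶/0.0444) = 9.06×10⁻³ m/s.

9.06×10⁻³ m/s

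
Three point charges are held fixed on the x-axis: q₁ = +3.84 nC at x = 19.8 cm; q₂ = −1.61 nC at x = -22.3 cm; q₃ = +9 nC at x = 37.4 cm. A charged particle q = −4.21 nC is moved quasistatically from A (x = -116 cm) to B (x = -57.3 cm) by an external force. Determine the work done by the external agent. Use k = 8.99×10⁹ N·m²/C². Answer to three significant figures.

For quasistatic motion the external work equals the change in potential energy: W_ext = qΔV = q(V_B − V_A).
At A: distances to the source charges are 1.36 m, 0.937 m, 1.53 m; V_A = Σ kqᵢ/rᵢ = 62.7 V.
At B: distances to the source charges are 0.771 m, 0.350 m, 0.947 m; V_B = Σ kqᵢ/rᵢ = 88.9 V.
ΔV = V_B − V_A = 26.1 V.
W_ext = qΔV = (-4.21×10⁻⁹ C)(26.1 V) = -1.10×10⁻⁷ J.

-1.10×10⁻⁷ J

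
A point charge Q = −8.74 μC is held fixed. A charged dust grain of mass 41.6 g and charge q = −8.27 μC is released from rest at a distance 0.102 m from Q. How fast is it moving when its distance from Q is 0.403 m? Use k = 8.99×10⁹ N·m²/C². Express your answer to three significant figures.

15.1 m/s

Only the electrostatic force acts, so mechanical energy is conserved: ½mv² = U₁ − U₂ = kQq(1/r₁ − 1/r₂).
U₁ − U₂ = (8.99×10⁹ N·m²/C²)(-8.74×10⁻⁶ C)(-8.27×10⁻⁶ C)(1/0.102 − 1/0.403) = 4.76 J.
v = √(2·4.76/0.0416) = 15.1 m/s.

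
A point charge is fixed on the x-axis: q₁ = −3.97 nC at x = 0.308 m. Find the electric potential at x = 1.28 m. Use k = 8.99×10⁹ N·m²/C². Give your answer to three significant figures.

The total potential is the scalar sum of each charge's contribution, V = Σ kqᵢ/rᵢ.
V = k[(-3.97×10⁻⁹)/(0.972)] = -36.7 V.

-36.7 V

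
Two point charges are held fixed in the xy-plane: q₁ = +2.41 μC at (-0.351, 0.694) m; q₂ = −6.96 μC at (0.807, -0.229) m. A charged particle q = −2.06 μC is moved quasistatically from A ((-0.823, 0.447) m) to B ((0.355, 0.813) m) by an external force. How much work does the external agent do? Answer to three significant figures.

0.0619 J

For quasistatic motion the external work equals the change in potential energy: W_ext = qΔV = q(V_B − V_A).
At A: distances to the source charges are 0.533 m, 1.76 m; V_A = Σ kqᵢ/rᵢ = 5210 V.
At B: distances to the source charges are 0.716 m, 1.14 m; V_B = Σ kqᵢ/rᵢ = -2.48×10⁴ V.
ΔV = V_B − V_A = -3.00×10⁴ V.
W_ext = qΔV = (-2.06×10⁻⁶ C)(-3.00×10⁴ V) = 0.0619 J.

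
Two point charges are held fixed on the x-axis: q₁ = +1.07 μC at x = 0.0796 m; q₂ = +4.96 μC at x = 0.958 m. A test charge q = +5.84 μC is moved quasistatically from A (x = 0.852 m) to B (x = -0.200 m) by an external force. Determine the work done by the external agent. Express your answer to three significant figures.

-2.10 J

For quasistatic motion the external work equals the change in potential energy: W_ext = qΔV = q(V_B − V_A).
At A: distances to the source charges are 0.772 m, 0.106 m; V_A = Σ kqᵢ/rᵢ = 4.33×10⁵ V.
At B: distances to the source charges are 0.280 m, 1.16 m; V_B = Σ kqᵢ/rᵢ = 7.29×10⁴ V.
ΔV = V_B − V_A = -3.60×10⁵ V.
W_ext = qΔV = (5.84×10⁻⁶ C)(-3.60×10⁵ V) = -2.10 J.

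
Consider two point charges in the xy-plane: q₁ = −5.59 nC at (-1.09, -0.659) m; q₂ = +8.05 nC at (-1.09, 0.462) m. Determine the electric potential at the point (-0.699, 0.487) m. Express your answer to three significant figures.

143 V

Electric potential is a scalar, so the contributions from each charge add algebraically: V = Σ kqᵢ/rᵢ.
Distances from the field point to each charge: r₁ = 1.21 m, r₂ = 0.392 m.
V = k[(-5.59×10⁻⁹)/(1.21) + (8.05×10⁻⁹)/(0.392)] = 143 V.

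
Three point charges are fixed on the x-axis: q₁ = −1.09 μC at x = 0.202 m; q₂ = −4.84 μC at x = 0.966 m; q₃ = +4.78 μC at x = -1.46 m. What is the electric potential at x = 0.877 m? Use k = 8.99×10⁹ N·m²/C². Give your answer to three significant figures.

The total potential is the scalar sum of each charge's contribution, V = Σ kqᵢ/rᵢ.
Distances from the field point to each charge: r₁ = 0.675 m, r₂ = 0.0890 m, r₃ = 2.34 m.
V = k[(-1.09×10⁻⁶)/(0.675) + (-4.84×10⁻⁶)/(0.0890) + (4.78×10⁻⁶)/(2.34)] = -4.85×10⁵ V.

-4.85×10⁵ V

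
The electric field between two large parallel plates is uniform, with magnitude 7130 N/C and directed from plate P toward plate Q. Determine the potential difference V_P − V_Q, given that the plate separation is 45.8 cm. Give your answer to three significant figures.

3270 V

In a uniform field, potential decreases in the direction of E: ΔV = −E·d for a displacement d parallel to E.
Going from Q to P is a displacement of 45.8 cm opposite to the field, so V_P − V_Q = +Ed = 3270 V.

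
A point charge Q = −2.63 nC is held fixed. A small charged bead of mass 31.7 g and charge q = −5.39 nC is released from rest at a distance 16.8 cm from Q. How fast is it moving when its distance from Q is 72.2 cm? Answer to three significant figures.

6.06×10⁻³ m/s

Only the electrostatic force acts, so mechanical energy is conserved: ½mv² = U₁ − U₂ = kQq(1/r₁ − 1/r₂).
U₁ − U₂ = (8.99×10⁹ N·m²/C²)(-2.63×10⁻⁹ C)(-5.39×10⁻⁹ C)(1/0.168 − 1/0.722) = 5.82×10⁻⁷ J.
v = √(2·5.82×10⁻⁷/0.0317) = 6.06×10⁻³ m/s.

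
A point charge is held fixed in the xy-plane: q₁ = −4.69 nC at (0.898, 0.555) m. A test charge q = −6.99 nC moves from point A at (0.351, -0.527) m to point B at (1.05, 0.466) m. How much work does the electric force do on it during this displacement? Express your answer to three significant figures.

-1.43×10⁻⁶ J

The work done by the electric force is W_field = −ΔU = −q(V_B − V_A) = q(V_A − V_B).
At A: distance to the source charge is 1.21 m; V_A = kq₁/r = -34.8 V.
At B: distance to the source charge is 0.176 m; V_B = kq₁/r = -239 V.
ΔV = V_B − V_A = -205 V.
W_field = −qΔV = −(-6.99×10⁻⁹ C)(-205 V) = -1.43×10⁻⁶ J.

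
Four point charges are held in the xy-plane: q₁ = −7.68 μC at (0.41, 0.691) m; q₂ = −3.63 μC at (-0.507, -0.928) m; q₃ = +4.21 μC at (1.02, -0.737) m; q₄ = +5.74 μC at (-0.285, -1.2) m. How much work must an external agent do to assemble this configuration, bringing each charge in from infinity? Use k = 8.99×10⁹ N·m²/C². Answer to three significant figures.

-0.715 J

The assembly work is the sum of pairwise potential energies, U = Σ_{i<j} kqᵢqⱼ/rᵢⱼ.
Pair separations: r₁₂ = 1.86 m, r₁₃ = 1.55 m, r₁₄ = 2.01 m, r₂₃ = 1.54 m, r₂₄ = 0.351 m, r₃₄ = 1.38 m.
Summing all 6 pair terms gives U = -0.715 J.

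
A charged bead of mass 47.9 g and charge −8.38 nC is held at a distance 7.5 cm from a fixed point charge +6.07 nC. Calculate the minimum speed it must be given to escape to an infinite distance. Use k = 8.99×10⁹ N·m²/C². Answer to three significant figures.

0.0160 m/s

To just escape, total mechanical energy must reach zero at infinity: ½mv²_min + U = 0, so ½mv²_min = −U = |kQq|/r.
|U| = |kQq|/r = (8.99×10⁹ N·m²/C²)(6.07×10⁻⁹)(8.38×10⁻⁹)/(0.0750) = 6.10×10⁻⁶ J.
v_min = √(2|U|/m) = √(2·6.10×10⁻⁶/0.0479) = 0.0160 m/s.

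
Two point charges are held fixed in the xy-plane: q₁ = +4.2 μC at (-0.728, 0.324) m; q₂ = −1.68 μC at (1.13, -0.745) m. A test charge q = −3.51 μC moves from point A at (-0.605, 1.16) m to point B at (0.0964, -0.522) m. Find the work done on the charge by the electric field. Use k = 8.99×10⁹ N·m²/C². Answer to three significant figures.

The work done by the electric force is W_field = −ΔU = −q(V_B − V_A) = q(V_A − V_B).
At A: distances to the source charges are 0.845 m, 2.58 m; V_A = Σ kqᵢ/rᵢ = 3.88×10⁴ V.
At B: distances to the source charges are 1.18 m, 1.06 m; V_B = Σ kqᵢ/rᵢ = 1.77×10⁴ V.
ΔV = V_B − V_A = -2.11×10⁴ V.
W_field = −qΔV = −(-3.51×10⁻⁶ C)(-2.11×10⁴ V) = -0.0742 J.

-0.0742 J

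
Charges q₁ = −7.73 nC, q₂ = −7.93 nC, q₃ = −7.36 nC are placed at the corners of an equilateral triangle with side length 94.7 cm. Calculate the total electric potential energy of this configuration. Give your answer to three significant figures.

The work to assemble the configuration equals its total potential energy, U = Σ kqᵢqⱼ/rᵢⱼ over all pairs.
All three pair separations equal the side length, 0.947 m.
U = (5.82×10⁻⁷) + (5.40×10⁻⁷) + (5.54×10⁻⁷) = 1.68×10⁻⁶ J.

1.68×10⁻⁶ J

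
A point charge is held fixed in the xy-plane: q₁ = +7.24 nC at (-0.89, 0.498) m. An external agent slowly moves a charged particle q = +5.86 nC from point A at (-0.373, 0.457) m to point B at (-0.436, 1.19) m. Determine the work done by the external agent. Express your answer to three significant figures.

-2.75×10⁻⁷ J

For quasistatic motion the external work equals the change in potential energy: W_ext = qΔV = q(V_B − V_A).
At A: distance to the source charge is 0.519 m; V_A = kq₁/r = 126 V.
At B: distance to the source charge is 0.828 m; V_B = kq₁/r = 78.6 V.
ΔV = V_B − V_A = -46.9 V.
W_ext = qΔV = (5.86×10⁻⁹ C)(-46.9 V) = -2.75×10⁻⁷ J.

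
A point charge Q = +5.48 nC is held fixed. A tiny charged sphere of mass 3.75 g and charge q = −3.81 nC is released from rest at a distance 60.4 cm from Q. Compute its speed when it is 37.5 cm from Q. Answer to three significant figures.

Only the electrostatic force acts, so mechanical energy is conserved: ½mv² = U₁ − U₂ = kQq(1/r₁ − 1/r₂).
U₁ − U₂ = (8.99×10⁹ N·m²/C²)(5.48×10⁻⁹ C)(-3.81×10⁻⁹ C)(1/0.604 − 1/0.375) = 1.90×10⁻⁷ J.
v = √(2·1.90×10⁻⁷/3.75×10⁻³) = 0.0101 m/s.

0.0101 m/s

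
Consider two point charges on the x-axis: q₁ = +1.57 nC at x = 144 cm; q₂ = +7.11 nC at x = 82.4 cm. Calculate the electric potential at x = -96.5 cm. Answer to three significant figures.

41.6 V

Electric potential is a scalar, so the contributions from each charge add algebraically: V = Σ kqᵢ/rᵢ.
Distances from the field point to each charge: r₁ = 2.40 m, r₂ = 1.79 m.
V = k[(1.57×10⁻⁹)/(2.40) + (7.11×10⁻⁹)/(1.79)] = 41.6 V.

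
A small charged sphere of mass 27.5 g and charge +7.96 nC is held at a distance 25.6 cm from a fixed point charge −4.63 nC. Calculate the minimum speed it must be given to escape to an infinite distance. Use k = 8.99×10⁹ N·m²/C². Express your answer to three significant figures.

9.70×10⁻³ m/s

To just escape, total mechanical energy must reach zero at infinity: ½mv²_min + U = 0, so ½mv²_min = −U = |kQq|/r.
|U| = |kQq|/r = (8.99×10⁹ N·m²/C²)(4.63×10⁻⁹)(7.96×10⁻⁹)/(0.256) = 1.29×10⁻⁶ J.
v_min = √(2|U|/m) = √(2·1.29×10⁻⁶/0.0275) = 9.70×10⁻³ m/s.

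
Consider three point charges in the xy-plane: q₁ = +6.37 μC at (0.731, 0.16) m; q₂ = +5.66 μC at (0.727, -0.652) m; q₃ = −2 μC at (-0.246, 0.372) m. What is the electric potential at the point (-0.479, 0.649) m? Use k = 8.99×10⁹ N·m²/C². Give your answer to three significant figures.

2.29×10⁴ V

The total potential is the scalar sum of each charge's contribution, V = Σ kqᵢ/rᵢ.
Distances from the field point to each charge: r₁ = 1.31 m, r₂ = 1.77 m, r₃ = 0.362 m.
V = k[(6.37×10⁻⁶)/(1.31) + (5.66×10⁻⁶)/(1.77) + (-2.00×10⁻⁶)/(0.362)] = 2.29×10⁴ V.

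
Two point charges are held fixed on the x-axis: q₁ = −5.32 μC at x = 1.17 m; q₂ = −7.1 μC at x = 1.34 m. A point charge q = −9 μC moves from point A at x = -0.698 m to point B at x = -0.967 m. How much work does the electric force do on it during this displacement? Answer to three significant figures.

0.0619 J

The work done by the electric force is W_field = −ΔU = −q(V_B − V_A) = q(V_A − V_B).
At A: distances to the source charges are 1.87 m, 2.04 m; V_A = Σ kqᵢ/rᵢ = -5.69×10⁴ V.
At B: distances to the source charges are 2.14 m, 2.31 m; V_B = Σ kqᵢ/rᵢ = -5.00×10⁴ V.
ΔV = V_B − V_A = 6870 V.
W_field = −qΔV = −(-9.00×10⁻⁶ C)(6870 V) = 0.0619 J.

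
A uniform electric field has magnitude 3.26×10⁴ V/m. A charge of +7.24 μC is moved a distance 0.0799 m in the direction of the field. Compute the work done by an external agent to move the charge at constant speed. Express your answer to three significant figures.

-0.0189 J

The potential change for a displacement 0.0799 m in the direction of the field is ΔV = −Ed = -2600 V.
W_ext = qΔV = -0.0189 J.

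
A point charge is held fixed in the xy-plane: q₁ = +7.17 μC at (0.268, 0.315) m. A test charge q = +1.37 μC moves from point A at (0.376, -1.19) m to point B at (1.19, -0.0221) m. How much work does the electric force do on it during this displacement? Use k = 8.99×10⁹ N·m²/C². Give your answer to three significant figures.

The work done by the electric force is W_field = −ΔU = −q(V_B − V_A) = q(V_A − V_B).
At A: distance to the source charge is 1.51 m; V_A = kq₁/r = 4.27×10⁴ V.
At B: distance to the source charge is 0.982 m; V_B = kq₁/r = 6.57×10⁴ V.
ΔV = V_B − V_A = 2.29×10⁴ V.
W_field = −qΔV = −(1.37×10⁻⁶ C)(2.29×10⁴ V) = -0.0314 J.

-0.0314 J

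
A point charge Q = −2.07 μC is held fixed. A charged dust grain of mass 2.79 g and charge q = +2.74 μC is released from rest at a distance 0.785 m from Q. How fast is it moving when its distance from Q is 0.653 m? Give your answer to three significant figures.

3.07 m/s

Only the electrostatic force acts, so mechanical energy is conserved: ½mv² = U₁ − U₂ = kQq(1/r₁ − 1/r₂).
U₁ − U₂ = (8.99×10⁹ N·m²/C²)(-2.07×10⁻⁶ C)(2.74×10⁻⁶ C)(1/0.785 − 1/0.653) = 0.0131 J.
v = √(2·0.0131/2.79×10⁻³) = 3.07 m/s.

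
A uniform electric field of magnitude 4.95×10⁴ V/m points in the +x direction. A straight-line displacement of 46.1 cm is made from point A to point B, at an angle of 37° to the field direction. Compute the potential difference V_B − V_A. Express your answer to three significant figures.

Only the component of displacement along E changes the potential: ΔV = −E·d·cosθ.
ΔV = −(4.95×10⁴ V/m)(0.461 m)cos37° = -1.82×10⁴ V.

-1.82×10⁴ V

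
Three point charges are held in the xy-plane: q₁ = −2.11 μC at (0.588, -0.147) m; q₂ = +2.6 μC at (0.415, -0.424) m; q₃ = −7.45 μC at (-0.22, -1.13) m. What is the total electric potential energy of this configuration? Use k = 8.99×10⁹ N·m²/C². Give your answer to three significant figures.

-0.223 J

The work to assemble the configuration equals its total potential energy, U = Σ kqᵢqⱼ/rᵢⱼ over all pairs.
Pair separations: r₁₂ = 0.327 m, r₁₃ = 1.27 m, r₂₃ = 0.950 m.
U = (-0.151) + (0.111) + (-0.183) = -0.223 J.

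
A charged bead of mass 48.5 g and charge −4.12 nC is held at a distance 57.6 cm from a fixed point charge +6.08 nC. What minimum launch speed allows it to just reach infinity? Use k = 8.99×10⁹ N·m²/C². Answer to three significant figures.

To just escape, total mechanical energy must reach zero at infinity: ½mv²_min + U = 0, so ½mv²_min = −U = |kQq|/r.
|U| = |kQq|/r = (8.99×10⁹ N·m²/C²)(6.08×10⁻⁹)(4.12×10⁻⁹)/(0.576) = 3.91×10⁻⁷ J.
v_min = √(2|U|/m) = √(2·3.91×10⁻⁷/0.0485) = 4.02×10⁻³ m/s.

4.02×10⁻³ m/s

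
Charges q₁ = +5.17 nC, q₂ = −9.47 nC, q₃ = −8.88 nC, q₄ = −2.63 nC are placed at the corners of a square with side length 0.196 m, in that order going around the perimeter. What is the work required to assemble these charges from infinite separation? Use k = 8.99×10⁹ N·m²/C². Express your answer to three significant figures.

The assembly work is the sum of pairwise potential energies, U = Σ_{i<j} kqᵢqⱼ/rᵢⱼ.
The four side pairs have separation 0.196 m and the two diagonal pairs 0.277 m.
Summing all 6 pair terms gives U = 1.38×10⁻⁶ J.

1.38×10⁻⁶ J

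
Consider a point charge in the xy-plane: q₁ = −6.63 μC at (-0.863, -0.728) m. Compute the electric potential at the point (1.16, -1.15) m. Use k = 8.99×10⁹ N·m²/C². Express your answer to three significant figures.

-2.88×10⁴ V

Electric potential is a scalar, so the contributions from each charge add algebraically: V = Σ kqᵢ/rᵢ.
Distances from the field point to each charge: r₁ = 2.07 m.
V = k[(-6.63×10⁻⁶)/(2.07)] = -2.88×10⁴ V.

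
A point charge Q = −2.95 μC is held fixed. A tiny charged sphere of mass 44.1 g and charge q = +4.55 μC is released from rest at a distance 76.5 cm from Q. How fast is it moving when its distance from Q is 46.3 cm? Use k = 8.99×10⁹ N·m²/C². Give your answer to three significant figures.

Only the electrostatic force acts, so mechanical energy is conserved: ½mv² = U₁ − U₂ = kQq(1/r₁ − 1/r₂).
U₁ − U₂ = (8.99×10⁹ N·m²/C²)(-2.95×10⁻⁶ C)(4.55×10⁻⁶ C)(1/0.765 − 1/0.463) = 0.103 J.
v = √(2·0.103/0.0441) = 2.16 m/s.

2.16 m/s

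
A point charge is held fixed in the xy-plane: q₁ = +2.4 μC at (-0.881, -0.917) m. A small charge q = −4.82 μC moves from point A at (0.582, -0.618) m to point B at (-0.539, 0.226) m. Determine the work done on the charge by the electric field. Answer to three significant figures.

0.0175 J

The work done by the electric force is W_field = −ΔU = −q(V_B − V_A) = q(V_A − V_B).
At A: distance to the source charge is 1.49 m; V_A = kq₁/r = 1.44×10⁴ V.
At B: distance to the source charge is 1.19 m; V_B = kq₁/r = 1.81×10⁴ V.
ΔV = V_B − V_A = 3640 V.
W_field = −qΔV = −(-4.82×10⁻⁶ C)(3640 V) = 0.0175 J.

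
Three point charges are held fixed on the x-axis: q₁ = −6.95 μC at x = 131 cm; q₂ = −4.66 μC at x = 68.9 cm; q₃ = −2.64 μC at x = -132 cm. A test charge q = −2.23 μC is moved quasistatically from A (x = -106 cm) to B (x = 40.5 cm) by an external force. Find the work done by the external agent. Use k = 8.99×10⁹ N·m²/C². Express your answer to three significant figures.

0.198 J

For quasistatic motion the external work equals the change in potential energy: W_ext = qΔV = q(V_B − V_A).
At A: distances to the source charges are 2.37 m, 1.75 m, 0.260 m; V_A = Σ kqᵢ/rᵢ = -1.42×10⁵ V.
At B: distances to the source charges are 0.905 m, 0.284 m, 1.73 m; V_B = Σ kqᵢ/rᵢ = -2.30×10⁵ V.
ΔV = V_B − V_A = -8.87×10⁴ V.
W_ext = qΔV = (-2.23×10⁻⁶ C)(-8.87×10⁴ V) = 0.198 J.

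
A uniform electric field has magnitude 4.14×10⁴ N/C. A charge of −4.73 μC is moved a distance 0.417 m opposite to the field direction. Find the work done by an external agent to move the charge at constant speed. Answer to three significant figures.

-0.0817 J

The potential change for a displacement 0.417 m opposite to the field direction is ΔV = +Ed = 1.73×10⁴ V.
W_ext = qΔV = -0.0817 J.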